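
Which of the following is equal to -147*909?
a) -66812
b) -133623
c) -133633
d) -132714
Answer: b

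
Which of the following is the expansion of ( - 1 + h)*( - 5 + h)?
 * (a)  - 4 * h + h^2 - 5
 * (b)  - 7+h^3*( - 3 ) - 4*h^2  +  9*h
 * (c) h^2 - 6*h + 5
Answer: c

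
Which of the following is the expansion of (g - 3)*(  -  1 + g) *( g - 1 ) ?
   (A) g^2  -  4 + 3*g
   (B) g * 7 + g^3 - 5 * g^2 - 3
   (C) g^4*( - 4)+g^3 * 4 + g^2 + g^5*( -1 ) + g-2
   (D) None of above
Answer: B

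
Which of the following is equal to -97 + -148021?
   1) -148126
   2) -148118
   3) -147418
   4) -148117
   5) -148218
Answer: 2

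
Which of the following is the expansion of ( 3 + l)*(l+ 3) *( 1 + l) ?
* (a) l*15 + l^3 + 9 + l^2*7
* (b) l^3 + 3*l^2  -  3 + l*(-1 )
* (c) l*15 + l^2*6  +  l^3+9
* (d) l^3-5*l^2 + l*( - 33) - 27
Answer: a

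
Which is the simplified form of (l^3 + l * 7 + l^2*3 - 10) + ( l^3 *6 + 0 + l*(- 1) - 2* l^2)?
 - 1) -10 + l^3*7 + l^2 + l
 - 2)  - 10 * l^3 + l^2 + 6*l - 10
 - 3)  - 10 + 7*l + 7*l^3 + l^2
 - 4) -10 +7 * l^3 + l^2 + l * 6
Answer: 4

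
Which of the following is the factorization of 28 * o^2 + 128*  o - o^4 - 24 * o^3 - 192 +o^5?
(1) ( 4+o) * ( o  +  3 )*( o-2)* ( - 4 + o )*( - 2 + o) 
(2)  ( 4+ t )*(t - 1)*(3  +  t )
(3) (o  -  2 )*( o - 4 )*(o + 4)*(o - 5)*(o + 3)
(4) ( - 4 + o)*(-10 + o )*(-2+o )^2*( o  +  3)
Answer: 1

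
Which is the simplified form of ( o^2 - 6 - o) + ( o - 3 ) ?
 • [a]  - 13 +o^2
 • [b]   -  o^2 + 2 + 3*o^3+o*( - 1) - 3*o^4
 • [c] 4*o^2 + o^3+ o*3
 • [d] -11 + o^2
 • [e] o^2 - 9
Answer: e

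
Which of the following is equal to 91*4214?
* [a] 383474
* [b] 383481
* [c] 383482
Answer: a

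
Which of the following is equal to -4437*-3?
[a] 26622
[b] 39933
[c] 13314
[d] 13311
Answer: d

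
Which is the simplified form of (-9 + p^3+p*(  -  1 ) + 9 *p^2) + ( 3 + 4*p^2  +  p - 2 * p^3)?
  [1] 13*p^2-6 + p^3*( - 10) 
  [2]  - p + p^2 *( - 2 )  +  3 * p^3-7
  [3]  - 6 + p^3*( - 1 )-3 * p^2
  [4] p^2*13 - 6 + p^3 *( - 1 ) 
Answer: 4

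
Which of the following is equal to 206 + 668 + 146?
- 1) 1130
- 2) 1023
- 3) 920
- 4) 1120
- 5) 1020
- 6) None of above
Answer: 5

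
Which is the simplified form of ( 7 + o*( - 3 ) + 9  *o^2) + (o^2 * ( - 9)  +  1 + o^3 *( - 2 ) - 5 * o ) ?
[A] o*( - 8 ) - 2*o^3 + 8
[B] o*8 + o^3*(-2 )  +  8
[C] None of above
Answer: A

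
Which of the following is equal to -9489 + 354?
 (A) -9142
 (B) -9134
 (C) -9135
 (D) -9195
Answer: C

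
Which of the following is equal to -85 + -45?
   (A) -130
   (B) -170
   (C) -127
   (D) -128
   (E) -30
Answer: A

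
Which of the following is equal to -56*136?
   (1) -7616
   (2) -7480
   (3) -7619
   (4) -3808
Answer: 1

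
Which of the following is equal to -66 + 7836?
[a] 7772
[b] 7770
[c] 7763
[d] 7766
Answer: b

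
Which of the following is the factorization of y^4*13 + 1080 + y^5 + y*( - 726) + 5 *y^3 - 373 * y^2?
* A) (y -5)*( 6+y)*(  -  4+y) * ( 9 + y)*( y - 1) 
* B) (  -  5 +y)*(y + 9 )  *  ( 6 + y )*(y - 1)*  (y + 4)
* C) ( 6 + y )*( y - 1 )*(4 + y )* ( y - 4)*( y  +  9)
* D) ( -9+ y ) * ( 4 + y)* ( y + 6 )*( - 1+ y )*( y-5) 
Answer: B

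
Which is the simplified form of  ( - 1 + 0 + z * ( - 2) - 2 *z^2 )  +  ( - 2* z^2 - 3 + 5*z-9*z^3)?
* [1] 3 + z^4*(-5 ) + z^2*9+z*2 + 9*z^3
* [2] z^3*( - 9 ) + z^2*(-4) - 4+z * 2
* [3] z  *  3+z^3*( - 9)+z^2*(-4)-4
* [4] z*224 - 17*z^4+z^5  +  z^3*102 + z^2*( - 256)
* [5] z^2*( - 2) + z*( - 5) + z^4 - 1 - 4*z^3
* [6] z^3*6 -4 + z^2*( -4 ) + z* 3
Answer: 3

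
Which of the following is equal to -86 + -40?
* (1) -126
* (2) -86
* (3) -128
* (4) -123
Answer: 1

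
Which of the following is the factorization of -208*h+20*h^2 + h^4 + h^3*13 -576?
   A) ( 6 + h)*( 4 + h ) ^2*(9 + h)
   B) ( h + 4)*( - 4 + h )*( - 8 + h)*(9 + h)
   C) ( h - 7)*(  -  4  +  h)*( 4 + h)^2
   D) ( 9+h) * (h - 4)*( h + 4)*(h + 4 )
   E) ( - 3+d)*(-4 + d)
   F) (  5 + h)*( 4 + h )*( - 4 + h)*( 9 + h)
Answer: D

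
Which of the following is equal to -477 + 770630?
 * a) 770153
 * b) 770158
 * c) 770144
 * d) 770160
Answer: a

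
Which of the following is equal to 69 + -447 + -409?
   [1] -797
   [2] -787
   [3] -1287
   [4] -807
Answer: 2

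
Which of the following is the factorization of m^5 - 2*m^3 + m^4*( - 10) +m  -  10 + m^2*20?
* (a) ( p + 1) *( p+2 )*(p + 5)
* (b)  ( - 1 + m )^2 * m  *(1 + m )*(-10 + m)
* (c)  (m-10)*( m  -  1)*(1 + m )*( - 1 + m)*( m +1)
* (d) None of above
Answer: c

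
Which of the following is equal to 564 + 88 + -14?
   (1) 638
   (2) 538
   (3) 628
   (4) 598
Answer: 1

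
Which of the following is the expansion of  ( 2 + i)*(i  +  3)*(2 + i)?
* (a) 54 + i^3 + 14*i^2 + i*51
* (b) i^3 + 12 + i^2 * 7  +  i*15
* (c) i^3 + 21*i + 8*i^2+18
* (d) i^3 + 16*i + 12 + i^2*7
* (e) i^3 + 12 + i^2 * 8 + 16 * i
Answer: d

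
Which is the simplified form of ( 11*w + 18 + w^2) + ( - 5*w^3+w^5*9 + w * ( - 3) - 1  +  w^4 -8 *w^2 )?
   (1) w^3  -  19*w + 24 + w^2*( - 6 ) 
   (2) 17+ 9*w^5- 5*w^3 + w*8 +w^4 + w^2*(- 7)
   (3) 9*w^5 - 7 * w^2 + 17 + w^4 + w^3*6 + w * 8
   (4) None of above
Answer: 2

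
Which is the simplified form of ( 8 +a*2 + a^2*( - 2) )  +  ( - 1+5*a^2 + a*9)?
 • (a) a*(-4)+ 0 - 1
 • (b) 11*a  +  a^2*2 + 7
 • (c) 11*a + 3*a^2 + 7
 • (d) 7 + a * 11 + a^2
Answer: c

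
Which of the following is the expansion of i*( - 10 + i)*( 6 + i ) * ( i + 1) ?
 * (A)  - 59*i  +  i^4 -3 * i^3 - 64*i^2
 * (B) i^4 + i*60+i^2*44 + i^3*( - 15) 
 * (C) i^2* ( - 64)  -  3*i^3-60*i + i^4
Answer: C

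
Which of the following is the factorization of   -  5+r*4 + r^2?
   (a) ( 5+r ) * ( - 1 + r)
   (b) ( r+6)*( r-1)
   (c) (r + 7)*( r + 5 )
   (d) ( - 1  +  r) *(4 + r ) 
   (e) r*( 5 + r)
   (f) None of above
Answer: a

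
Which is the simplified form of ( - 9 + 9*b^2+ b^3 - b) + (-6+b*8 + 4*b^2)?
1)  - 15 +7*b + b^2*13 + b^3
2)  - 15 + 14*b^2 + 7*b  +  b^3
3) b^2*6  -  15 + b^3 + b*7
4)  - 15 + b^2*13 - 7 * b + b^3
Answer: 1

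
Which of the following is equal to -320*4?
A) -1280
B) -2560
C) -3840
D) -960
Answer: A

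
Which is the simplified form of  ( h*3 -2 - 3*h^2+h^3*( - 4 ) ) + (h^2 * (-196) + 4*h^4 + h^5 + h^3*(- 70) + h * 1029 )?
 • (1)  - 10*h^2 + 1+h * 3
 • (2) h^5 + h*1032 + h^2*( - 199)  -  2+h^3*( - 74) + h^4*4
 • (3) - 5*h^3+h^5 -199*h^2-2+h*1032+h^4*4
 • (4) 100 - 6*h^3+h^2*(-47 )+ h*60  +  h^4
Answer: 2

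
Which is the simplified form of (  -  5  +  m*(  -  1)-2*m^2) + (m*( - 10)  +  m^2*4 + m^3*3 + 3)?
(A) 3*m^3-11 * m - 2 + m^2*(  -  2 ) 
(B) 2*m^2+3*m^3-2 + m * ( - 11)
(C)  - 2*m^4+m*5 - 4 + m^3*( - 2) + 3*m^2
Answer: B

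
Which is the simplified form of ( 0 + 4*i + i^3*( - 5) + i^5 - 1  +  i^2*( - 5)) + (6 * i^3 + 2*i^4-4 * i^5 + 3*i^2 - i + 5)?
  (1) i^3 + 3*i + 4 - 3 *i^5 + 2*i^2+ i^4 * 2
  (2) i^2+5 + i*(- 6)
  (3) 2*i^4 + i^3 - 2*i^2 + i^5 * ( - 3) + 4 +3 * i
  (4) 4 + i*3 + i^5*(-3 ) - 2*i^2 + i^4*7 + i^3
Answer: 3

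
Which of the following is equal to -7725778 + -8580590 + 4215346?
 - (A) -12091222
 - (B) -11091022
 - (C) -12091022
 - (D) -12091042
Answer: C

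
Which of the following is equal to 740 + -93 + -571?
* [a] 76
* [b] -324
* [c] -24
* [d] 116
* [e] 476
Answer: a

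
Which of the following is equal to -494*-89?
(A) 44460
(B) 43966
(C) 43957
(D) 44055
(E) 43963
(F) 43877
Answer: B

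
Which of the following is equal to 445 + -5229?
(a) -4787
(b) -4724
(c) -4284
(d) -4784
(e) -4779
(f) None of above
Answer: d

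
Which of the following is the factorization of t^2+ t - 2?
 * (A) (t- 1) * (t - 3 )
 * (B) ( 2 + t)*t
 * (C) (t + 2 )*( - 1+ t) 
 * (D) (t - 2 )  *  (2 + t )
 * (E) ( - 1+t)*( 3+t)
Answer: C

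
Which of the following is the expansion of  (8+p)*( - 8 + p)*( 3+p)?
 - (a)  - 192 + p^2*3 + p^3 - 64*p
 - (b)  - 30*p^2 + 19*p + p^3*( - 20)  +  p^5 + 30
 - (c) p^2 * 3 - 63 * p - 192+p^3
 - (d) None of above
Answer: a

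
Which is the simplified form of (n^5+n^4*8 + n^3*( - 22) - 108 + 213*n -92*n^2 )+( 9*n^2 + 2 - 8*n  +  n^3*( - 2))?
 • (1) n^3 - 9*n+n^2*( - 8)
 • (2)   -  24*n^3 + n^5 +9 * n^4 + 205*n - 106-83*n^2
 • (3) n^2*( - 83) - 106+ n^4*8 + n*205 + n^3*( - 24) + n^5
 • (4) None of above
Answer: 3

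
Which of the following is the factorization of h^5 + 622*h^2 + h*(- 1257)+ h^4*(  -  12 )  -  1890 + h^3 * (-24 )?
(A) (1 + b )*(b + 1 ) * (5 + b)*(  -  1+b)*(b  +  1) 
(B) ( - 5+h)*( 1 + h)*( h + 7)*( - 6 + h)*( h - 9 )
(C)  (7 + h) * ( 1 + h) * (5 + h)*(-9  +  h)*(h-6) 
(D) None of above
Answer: B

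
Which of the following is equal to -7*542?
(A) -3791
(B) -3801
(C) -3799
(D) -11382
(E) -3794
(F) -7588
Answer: E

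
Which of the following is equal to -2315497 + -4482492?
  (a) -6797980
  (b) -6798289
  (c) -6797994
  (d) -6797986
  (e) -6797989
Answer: e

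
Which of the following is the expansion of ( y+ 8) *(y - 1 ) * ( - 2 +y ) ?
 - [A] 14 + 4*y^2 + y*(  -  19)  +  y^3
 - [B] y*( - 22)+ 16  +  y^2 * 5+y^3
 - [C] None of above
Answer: B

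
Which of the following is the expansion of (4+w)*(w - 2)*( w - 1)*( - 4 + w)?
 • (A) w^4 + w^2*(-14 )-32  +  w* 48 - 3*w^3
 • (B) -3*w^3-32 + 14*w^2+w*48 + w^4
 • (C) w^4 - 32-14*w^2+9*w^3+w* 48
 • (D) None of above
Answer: A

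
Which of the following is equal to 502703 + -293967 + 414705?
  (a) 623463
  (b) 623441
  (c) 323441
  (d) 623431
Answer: b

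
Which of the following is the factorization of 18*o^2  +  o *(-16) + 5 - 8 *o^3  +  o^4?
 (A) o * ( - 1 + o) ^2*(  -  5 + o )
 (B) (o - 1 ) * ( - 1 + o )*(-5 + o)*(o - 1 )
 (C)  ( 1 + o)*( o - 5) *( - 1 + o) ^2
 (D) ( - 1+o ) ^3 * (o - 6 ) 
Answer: B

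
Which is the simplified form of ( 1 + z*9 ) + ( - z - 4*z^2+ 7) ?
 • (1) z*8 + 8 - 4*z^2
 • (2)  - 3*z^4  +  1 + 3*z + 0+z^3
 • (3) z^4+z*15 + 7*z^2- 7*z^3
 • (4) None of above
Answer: 1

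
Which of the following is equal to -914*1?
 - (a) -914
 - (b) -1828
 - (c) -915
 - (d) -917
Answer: a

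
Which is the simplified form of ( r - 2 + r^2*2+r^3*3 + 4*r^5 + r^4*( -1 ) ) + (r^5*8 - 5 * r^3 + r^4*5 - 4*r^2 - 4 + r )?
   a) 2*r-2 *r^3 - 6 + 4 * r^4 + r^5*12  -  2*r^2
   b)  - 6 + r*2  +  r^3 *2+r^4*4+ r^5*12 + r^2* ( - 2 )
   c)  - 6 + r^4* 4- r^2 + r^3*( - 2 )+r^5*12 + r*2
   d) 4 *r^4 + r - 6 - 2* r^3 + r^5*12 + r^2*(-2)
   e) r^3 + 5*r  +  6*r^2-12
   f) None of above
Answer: a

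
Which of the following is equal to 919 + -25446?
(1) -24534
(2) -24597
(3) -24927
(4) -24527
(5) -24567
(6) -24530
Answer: 4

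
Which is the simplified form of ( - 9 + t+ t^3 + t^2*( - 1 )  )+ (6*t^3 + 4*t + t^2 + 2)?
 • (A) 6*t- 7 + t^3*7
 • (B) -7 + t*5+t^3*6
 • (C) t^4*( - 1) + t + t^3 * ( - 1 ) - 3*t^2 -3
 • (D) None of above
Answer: D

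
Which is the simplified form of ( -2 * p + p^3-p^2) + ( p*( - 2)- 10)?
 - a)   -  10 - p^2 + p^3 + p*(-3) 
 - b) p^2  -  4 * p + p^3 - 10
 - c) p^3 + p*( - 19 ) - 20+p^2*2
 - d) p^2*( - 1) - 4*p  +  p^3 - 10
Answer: d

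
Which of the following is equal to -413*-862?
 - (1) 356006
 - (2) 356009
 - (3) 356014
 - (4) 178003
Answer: 1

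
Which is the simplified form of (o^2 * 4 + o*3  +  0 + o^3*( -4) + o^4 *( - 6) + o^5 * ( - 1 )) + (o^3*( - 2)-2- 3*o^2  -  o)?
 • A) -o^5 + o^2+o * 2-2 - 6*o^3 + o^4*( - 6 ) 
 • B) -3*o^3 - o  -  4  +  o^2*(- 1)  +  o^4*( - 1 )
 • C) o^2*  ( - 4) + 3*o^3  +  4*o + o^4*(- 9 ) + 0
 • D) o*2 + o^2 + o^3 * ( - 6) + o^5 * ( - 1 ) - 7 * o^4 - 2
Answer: A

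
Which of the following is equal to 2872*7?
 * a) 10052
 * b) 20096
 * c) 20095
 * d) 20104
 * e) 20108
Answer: d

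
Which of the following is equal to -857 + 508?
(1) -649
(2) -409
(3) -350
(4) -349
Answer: 4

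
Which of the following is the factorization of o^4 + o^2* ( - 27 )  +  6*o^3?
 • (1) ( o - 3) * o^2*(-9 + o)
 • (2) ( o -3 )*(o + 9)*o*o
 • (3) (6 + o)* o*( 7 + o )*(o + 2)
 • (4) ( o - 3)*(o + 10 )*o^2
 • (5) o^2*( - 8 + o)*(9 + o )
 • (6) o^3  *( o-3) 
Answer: 2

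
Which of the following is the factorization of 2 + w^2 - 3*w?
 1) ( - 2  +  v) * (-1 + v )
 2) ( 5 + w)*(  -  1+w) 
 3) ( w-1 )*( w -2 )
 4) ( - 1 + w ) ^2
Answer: 3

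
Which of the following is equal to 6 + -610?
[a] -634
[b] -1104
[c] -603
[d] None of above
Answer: d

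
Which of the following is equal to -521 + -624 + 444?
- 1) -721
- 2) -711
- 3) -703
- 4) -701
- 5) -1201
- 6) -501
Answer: 4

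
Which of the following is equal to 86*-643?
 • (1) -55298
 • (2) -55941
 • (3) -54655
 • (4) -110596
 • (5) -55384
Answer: 1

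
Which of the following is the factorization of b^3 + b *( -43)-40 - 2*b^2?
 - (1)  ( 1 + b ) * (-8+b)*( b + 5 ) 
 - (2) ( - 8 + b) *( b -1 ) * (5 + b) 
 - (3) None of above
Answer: 1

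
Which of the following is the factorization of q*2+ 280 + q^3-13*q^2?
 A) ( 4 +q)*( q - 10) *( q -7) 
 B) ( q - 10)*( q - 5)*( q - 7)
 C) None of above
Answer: A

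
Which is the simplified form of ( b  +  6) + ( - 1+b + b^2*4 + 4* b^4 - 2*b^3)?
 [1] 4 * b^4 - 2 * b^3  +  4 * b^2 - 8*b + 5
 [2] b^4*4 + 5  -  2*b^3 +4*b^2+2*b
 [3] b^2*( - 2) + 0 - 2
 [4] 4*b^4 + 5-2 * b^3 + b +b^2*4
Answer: 2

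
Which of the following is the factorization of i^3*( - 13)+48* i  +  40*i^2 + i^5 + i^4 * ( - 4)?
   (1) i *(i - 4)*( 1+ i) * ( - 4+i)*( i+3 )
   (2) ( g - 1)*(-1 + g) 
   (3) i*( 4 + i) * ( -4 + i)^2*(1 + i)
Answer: 1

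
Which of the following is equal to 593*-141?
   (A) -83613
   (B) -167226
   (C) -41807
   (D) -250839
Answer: A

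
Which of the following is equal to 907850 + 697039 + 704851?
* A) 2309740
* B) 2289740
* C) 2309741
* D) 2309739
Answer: A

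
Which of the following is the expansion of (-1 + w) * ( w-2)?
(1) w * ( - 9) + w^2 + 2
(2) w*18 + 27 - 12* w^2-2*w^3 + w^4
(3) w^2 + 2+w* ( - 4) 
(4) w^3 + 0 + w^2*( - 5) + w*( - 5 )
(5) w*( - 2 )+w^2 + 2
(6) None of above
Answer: 6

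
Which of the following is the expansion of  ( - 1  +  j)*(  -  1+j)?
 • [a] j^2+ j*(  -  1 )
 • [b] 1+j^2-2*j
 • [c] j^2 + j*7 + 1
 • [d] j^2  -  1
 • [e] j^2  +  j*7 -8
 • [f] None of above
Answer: b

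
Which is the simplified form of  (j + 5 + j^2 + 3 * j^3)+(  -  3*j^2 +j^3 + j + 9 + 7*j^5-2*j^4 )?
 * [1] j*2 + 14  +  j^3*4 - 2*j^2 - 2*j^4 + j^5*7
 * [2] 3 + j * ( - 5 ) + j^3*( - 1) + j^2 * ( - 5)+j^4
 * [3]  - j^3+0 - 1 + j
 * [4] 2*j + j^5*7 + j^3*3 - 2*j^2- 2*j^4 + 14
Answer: 1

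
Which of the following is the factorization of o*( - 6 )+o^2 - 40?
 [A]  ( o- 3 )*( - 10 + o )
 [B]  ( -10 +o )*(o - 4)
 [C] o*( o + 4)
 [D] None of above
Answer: D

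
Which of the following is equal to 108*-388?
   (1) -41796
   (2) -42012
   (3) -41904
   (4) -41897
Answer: 3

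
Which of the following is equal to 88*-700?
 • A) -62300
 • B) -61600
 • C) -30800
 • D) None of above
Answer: B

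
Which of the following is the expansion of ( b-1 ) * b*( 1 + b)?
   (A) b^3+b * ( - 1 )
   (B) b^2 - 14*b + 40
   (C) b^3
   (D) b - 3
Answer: A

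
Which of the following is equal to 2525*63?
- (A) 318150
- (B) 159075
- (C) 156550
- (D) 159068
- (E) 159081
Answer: B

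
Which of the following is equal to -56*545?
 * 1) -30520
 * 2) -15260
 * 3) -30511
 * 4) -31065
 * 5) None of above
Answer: 1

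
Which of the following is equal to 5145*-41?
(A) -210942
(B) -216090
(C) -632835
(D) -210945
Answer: D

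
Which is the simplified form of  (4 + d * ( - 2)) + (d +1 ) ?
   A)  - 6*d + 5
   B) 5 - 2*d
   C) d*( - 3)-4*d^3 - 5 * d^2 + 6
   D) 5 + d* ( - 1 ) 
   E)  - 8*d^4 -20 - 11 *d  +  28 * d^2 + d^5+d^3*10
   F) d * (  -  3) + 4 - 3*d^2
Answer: D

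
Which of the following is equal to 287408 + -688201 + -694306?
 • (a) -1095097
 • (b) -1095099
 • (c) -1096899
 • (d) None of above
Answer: b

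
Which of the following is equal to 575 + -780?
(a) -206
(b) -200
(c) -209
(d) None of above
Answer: d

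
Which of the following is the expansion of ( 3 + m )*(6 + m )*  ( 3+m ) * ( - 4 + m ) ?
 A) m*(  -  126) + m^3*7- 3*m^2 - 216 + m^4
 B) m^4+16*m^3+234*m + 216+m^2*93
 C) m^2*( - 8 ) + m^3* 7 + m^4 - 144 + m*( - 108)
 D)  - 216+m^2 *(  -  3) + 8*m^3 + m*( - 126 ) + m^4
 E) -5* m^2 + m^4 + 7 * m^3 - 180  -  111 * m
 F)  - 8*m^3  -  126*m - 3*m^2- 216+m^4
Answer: D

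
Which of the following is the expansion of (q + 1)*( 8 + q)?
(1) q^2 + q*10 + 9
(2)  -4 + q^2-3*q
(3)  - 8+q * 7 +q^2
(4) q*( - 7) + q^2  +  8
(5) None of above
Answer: 5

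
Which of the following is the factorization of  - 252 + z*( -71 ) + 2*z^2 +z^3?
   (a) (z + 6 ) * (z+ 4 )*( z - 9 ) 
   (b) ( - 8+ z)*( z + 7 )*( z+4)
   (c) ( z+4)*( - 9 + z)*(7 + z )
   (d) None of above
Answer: c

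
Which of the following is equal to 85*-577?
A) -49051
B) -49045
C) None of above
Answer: B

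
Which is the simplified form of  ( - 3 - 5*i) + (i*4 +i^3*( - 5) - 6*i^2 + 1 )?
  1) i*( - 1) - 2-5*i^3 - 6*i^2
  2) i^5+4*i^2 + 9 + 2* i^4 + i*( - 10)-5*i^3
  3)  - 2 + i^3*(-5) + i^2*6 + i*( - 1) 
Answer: 1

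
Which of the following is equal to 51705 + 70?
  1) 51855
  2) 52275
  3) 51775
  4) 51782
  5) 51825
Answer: 3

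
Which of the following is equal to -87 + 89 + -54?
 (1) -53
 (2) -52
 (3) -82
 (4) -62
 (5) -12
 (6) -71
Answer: 2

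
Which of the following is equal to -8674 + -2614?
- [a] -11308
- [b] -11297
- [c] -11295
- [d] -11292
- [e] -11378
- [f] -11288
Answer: f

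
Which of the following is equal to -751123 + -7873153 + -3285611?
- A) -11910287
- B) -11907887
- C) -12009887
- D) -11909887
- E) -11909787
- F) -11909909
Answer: D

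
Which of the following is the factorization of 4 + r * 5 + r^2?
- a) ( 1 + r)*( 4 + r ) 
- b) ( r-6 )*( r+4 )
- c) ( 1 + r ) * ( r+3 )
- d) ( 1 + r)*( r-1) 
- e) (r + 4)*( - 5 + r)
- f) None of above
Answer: a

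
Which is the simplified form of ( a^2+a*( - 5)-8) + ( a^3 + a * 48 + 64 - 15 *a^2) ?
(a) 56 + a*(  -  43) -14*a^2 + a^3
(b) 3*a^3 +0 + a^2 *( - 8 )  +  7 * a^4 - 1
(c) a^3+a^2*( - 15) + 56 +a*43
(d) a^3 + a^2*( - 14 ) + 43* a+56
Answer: d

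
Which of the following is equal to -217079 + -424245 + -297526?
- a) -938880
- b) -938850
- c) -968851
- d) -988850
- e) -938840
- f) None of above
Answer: b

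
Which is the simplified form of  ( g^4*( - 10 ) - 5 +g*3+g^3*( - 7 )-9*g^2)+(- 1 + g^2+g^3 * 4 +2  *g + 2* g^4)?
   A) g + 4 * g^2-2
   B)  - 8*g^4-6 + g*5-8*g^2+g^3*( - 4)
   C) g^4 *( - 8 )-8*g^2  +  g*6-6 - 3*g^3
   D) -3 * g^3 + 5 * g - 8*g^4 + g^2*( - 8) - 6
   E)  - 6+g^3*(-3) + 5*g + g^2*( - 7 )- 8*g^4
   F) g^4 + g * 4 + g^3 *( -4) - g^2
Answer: D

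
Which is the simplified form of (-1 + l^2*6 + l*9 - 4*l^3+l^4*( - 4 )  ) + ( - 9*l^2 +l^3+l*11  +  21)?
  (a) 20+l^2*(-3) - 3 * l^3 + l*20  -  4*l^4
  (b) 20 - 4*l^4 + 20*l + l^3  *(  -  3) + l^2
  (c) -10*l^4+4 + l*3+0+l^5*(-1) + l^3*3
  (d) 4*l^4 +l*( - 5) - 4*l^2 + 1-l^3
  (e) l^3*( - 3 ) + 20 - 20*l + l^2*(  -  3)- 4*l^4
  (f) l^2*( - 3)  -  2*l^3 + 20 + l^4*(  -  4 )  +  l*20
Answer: a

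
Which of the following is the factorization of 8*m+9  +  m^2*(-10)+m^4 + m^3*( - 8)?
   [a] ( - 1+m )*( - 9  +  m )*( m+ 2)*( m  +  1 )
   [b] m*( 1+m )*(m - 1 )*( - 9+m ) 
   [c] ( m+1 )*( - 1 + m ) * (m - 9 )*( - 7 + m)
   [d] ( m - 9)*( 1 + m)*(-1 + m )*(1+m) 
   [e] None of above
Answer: d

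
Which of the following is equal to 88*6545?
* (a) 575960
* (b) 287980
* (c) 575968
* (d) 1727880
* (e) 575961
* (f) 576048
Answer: a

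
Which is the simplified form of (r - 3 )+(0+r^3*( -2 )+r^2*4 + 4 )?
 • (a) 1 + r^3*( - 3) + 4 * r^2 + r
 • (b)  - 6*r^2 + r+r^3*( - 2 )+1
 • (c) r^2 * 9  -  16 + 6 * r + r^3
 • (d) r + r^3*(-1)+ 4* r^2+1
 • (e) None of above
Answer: e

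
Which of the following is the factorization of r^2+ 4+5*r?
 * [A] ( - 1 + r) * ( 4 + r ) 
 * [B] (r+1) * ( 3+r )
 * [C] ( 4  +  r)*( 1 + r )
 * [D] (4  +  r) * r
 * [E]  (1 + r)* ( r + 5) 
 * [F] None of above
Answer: C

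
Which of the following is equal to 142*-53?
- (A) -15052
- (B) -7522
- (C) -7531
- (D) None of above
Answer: D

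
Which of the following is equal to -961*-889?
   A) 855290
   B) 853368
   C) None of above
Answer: C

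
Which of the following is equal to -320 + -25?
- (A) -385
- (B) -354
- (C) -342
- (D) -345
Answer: D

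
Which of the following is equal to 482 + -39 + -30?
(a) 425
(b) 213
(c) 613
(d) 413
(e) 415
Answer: d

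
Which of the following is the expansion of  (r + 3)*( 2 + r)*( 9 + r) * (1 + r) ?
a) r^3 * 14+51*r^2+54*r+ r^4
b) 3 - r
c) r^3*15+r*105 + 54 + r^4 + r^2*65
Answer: c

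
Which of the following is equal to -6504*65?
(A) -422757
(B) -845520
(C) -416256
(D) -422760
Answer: D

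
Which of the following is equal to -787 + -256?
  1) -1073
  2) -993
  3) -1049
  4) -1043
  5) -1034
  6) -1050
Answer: 4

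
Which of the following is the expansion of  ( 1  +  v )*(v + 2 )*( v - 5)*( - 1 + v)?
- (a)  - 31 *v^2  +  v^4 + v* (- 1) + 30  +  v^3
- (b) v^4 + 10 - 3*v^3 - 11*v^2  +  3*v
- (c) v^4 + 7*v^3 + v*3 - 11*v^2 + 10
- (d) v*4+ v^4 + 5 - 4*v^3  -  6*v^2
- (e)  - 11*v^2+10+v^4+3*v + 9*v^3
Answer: b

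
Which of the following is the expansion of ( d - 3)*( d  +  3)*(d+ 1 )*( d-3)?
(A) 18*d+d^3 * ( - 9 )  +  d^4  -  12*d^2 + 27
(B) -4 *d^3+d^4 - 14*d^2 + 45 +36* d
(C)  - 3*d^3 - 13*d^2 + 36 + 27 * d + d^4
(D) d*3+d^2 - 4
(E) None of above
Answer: E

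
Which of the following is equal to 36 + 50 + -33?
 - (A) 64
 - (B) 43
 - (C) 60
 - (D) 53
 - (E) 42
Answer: D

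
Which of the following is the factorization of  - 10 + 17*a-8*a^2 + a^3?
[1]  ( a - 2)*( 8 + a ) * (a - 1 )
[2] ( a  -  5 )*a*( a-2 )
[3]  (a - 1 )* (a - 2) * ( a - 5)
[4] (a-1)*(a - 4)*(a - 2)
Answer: 3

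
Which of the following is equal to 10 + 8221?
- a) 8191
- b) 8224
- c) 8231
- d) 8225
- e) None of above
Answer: c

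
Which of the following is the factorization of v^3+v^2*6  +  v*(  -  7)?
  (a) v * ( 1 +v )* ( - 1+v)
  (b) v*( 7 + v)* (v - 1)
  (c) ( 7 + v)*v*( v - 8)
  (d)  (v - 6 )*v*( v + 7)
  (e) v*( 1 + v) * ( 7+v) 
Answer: b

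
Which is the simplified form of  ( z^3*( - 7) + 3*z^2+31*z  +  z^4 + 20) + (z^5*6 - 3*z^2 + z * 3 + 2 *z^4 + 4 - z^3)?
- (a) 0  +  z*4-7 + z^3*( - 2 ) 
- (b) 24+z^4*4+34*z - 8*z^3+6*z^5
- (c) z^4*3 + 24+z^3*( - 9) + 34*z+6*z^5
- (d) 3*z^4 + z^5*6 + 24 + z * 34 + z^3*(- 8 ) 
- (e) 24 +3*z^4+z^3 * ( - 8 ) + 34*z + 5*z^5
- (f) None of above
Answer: d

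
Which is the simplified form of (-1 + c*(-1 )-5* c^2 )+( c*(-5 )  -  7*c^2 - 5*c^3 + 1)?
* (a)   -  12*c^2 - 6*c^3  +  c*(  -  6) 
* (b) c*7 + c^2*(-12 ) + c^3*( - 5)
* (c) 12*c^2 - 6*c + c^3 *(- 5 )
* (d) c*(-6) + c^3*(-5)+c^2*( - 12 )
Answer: d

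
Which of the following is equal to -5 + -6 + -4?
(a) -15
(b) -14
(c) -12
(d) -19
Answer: a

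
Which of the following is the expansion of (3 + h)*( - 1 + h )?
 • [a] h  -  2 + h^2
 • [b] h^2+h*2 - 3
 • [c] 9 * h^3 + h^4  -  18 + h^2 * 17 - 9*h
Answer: b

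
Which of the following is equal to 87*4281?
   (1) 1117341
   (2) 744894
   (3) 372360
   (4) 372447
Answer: 4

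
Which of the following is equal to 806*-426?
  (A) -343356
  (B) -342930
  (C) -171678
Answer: A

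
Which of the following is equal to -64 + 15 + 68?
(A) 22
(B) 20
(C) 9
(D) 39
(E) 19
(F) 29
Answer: E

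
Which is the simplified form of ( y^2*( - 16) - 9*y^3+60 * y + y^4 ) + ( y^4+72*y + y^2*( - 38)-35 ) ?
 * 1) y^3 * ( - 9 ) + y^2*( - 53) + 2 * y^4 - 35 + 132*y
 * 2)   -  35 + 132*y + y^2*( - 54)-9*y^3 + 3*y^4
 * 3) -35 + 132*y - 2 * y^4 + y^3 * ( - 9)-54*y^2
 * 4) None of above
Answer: 4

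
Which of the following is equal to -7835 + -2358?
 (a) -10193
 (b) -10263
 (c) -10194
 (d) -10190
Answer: a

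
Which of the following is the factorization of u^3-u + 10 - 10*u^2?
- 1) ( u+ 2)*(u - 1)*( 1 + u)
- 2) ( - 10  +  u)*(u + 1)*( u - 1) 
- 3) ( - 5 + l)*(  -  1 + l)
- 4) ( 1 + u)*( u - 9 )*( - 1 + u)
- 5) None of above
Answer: 2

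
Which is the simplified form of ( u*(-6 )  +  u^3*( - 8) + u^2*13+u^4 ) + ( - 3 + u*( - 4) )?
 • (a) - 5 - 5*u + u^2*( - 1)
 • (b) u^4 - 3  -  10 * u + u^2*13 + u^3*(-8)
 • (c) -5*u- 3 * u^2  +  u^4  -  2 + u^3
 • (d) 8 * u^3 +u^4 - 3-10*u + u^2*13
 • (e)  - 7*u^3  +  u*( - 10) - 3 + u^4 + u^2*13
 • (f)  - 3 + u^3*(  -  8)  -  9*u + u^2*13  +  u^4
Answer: b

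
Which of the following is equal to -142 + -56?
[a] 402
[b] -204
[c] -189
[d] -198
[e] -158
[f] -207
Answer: d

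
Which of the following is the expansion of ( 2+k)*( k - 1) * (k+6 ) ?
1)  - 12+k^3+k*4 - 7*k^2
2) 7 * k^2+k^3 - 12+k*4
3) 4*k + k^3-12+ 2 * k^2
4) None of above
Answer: 2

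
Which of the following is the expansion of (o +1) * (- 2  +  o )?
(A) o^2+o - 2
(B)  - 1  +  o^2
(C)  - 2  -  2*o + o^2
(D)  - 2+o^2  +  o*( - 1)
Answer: D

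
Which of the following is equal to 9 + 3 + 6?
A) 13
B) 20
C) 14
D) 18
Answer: D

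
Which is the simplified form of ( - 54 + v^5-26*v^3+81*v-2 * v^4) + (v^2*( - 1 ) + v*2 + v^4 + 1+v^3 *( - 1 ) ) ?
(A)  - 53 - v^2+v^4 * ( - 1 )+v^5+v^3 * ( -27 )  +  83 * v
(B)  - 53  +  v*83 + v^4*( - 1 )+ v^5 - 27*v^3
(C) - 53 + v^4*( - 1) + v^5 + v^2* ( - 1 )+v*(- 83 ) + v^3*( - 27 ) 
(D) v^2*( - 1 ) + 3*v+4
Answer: A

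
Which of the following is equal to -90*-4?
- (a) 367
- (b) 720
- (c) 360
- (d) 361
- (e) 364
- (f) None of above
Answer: c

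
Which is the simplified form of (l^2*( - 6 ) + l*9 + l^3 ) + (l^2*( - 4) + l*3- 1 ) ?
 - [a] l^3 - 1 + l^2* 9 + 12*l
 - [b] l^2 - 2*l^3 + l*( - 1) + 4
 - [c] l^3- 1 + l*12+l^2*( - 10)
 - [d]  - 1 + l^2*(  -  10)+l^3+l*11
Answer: c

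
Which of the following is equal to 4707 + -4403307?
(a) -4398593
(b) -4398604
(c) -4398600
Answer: c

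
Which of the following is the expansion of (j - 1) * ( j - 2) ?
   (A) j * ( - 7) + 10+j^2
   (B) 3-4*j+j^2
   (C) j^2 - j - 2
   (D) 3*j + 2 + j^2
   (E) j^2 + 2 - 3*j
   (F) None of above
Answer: E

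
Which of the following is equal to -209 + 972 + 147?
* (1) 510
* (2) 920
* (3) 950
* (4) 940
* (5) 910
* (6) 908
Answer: 5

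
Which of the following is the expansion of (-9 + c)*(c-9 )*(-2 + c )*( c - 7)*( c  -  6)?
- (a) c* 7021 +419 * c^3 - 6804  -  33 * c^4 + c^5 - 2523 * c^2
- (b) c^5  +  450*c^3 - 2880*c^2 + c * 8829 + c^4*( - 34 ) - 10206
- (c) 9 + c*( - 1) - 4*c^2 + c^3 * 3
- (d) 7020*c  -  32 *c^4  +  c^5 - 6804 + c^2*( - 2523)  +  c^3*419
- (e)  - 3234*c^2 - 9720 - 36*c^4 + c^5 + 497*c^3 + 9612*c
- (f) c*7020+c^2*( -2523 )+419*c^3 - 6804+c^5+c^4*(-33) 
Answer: f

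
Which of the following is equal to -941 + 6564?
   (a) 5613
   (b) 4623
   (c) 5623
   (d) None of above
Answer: c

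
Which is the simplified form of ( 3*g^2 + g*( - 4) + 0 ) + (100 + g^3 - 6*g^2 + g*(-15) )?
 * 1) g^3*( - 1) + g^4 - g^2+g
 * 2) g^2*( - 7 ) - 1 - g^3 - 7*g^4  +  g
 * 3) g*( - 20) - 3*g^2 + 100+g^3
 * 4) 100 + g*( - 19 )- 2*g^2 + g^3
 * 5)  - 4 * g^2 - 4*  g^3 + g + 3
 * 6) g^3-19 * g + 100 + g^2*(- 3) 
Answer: 6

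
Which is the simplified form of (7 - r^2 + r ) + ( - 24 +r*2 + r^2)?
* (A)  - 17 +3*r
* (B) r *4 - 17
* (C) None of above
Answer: A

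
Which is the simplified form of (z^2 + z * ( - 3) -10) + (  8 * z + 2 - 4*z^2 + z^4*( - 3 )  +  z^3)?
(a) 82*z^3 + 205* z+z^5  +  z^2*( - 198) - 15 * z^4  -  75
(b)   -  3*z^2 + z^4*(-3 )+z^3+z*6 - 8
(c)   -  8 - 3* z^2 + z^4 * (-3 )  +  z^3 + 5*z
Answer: c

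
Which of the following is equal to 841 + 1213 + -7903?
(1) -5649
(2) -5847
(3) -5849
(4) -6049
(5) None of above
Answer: 3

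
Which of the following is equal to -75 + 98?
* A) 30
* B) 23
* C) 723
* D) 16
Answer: B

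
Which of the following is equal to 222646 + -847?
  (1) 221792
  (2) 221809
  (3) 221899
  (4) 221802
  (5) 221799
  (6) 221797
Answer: 5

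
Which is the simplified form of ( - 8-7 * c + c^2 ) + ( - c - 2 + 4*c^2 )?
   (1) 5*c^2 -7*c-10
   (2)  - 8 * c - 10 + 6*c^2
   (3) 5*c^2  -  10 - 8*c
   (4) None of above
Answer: 3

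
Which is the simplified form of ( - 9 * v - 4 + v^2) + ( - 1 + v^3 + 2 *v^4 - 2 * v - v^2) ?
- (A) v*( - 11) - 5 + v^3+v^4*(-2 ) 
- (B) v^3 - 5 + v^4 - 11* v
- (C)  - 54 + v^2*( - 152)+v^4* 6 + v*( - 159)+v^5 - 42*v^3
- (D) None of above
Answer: D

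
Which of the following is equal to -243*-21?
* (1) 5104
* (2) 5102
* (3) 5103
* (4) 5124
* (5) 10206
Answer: 3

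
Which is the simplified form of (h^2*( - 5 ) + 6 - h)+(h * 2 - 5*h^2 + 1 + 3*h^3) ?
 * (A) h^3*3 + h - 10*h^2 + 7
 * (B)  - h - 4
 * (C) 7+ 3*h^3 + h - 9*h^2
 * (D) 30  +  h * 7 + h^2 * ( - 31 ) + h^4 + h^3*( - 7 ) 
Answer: A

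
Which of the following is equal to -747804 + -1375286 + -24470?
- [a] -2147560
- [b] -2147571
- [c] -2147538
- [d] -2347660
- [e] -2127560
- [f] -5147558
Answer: a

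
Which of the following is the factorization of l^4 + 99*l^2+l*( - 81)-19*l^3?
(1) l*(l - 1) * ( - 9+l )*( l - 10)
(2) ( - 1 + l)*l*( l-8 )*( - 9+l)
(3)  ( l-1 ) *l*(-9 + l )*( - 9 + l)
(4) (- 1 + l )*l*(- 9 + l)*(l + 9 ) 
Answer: 3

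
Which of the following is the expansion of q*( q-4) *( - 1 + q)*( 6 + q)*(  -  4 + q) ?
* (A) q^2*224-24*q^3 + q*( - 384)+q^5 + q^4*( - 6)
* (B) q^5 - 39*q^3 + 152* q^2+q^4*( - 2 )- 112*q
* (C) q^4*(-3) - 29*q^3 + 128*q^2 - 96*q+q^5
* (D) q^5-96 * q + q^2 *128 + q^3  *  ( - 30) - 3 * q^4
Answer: D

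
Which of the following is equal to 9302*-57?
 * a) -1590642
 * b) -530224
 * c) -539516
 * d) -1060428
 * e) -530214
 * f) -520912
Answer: e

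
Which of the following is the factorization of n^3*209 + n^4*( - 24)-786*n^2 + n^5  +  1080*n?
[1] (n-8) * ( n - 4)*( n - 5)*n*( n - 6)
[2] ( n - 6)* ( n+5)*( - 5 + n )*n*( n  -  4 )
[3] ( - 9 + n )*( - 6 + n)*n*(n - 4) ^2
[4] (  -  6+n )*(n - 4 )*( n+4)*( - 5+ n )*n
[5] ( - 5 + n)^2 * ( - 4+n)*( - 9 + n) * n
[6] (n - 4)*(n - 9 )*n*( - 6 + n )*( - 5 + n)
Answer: 6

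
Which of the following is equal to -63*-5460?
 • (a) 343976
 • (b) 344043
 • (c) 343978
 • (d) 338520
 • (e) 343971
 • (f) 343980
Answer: f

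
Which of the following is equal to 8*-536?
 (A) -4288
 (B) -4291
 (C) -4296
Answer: A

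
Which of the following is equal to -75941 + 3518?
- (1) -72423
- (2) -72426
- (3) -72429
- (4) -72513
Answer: 1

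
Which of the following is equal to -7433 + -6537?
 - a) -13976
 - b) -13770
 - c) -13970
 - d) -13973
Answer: c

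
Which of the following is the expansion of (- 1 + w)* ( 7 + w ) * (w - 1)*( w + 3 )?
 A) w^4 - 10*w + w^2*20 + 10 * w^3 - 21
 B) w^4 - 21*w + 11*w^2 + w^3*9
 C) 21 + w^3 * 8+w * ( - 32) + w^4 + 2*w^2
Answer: C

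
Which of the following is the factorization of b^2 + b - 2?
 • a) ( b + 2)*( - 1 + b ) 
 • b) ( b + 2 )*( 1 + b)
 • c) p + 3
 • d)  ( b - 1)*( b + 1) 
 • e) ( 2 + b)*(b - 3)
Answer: a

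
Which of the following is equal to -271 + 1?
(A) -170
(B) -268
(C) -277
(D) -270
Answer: D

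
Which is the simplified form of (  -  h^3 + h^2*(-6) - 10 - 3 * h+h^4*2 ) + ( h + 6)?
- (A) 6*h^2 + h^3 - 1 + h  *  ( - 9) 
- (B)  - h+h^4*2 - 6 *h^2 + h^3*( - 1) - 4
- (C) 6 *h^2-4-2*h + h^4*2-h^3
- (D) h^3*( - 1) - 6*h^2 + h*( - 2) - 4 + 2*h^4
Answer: D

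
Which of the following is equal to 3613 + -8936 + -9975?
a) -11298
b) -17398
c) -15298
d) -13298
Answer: c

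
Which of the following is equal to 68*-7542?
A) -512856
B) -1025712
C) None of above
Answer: A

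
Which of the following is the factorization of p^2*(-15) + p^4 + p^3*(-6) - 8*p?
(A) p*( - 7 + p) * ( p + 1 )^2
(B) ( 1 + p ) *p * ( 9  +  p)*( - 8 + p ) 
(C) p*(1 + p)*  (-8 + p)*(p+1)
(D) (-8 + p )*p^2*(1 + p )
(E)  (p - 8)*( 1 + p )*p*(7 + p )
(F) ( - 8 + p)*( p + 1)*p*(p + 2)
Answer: C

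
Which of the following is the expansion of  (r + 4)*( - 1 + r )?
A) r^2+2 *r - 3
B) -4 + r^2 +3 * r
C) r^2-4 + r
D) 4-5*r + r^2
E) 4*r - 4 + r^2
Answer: B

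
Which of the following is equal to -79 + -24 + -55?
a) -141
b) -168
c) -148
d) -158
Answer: d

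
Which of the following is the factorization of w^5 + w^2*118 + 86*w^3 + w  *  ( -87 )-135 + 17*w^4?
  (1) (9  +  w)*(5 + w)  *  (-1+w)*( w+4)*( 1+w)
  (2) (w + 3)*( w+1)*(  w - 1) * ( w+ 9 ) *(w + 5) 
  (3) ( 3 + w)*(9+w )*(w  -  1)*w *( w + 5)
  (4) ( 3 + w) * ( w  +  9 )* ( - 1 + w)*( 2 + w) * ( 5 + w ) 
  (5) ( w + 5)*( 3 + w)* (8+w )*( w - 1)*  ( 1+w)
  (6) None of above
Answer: 2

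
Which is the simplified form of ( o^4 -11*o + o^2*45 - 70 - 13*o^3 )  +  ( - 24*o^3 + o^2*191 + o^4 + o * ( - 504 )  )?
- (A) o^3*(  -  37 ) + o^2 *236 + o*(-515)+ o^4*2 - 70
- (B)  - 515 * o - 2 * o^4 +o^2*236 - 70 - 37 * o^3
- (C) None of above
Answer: A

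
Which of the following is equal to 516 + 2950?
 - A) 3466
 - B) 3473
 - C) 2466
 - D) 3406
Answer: A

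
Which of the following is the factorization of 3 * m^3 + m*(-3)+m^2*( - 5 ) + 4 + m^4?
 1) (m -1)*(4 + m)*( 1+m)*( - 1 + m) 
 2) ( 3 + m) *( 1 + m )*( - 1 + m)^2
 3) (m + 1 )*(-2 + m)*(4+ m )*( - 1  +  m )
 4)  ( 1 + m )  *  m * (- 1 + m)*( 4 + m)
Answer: 1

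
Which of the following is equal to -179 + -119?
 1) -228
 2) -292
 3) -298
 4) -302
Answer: 3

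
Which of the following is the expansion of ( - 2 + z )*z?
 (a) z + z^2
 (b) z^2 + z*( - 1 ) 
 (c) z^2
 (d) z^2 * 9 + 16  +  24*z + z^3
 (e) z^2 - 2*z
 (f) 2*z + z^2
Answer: e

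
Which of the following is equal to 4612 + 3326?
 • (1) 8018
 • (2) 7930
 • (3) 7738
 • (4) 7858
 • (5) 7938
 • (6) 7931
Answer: 5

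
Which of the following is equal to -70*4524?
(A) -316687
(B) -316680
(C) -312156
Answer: B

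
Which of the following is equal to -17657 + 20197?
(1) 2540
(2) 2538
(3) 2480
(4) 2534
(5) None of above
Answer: 1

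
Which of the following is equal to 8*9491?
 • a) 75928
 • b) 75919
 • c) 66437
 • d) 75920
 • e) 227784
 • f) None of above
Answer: a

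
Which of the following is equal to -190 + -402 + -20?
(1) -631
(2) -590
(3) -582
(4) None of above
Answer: 4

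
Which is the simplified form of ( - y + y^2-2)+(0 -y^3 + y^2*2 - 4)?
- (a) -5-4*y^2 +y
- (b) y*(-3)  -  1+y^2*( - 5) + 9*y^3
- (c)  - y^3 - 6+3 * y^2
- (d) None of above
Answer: d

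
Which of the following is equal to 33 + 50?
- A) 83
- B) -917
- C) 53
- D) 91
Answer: A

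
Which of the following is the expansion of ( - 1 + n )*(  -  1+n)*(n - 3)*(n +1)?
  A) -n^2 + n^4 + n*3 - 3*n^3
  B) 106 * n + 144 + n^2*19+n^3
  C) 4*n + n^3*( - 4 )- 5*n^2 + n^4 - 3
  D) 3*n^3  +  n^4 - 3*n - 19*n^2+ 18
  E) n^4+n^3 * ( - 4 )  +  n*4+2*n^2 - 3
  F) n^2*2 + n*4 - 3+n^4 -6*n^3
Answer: E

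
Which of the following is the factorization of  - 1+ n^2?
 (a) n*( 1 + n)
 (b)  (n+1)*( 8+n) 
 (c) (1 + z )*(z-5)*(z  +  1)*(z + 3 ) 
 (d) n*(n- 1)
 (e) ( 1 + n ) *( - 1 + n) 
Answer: e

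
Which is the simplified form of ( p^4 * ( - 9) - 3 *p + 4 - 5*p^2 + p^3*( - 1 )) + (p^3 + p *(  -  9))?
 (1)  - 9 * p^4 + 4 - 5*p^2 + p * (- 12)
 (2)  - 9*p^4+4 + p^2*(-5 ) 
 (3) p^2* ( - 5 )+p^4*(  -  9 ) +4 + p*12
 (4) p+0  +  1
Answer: 1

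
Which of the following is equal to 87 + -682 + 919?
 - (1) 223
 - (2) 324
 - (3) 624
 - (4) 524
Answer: 2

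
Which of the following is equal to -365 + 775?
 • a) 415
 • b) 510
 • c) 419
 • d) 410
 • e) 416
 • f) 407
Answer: d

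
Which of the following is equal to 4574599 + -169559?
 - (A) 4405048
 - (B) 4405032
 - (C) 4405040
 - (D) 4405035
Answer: C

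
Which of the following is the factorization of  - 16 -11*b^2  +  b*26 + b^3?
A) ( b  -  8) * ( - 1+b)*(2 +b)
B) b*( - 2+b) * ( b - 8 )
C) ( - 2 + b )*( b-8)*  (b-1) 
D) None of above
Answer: C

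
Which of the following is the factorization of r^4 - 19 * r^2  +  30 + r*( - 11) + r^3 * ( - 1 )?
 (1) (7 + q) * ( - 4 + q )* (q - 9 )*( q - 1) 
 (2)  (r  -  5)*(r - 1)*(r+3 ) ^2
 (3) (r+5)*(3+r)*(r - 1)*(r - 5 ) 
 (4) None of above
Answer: 4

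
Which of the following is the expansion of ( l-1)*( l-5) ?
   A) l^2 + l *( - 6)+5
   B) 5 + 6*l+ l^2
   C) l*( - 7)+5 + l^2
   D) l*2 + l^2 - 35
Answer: A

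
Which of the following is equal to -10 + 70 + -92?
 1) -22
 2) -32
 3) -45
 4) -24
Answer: 2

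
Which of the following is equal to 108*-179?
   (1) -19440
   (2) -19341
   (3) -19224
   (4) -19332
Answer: 4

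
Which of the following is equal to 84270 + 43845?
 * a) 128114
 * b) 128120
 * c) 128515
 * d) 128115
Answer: d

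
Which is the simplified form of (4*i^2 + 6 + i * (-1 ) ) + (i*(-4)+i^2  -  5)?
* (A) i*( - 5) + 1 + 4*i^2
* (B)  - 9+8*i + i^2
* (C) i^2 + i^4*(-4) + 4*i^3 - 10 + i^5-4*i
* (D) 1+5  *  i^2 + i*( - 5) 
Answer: D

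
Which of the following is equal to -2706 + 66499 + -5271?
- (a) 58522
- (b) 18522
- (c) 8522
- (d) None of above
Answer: a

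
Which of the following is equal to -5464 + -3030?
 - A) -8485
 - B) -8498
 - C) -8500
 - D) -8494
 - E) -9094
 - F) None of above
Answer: D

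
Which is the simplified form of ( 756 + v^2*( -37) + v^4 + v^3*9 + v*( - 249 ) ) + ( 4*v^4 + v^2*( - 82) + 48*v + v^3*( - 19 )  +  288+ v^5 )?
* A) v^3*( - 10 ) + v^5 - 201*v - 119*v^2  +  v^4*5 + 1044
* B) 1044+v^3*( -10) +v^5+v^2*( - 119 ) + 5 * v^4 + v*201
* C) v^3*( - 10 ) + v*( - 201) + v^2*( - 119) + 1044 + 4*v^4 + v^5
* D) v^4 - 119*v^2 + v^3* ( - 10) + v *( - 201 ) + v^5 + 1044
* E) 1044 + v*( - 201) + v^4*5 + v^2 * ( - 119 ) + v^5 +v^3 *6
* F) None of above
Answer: A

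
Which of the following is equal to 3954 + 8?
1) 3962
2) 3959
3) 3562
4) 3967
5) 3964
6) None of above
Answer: 1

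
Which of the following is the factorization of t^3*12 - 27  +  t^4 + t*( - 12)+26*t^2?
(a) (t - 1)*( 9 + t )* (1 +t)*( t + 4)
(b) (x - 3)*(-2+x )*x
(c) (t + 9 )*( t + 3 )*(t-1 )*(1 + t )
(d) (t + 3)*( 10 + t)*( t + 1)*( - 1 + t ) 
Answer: c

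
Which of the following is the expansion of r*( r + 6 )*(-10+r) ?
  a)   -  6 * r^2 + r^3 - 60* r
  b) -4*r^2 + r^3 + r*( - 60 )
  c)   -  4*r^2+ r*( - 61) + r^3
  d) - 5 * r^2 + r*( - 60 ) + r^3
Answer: b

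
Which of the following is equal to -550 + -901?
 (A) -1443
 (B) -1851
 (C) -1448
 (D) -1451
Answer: D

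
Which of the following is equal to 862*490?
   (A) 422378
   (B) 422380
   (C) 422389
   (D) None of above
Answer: B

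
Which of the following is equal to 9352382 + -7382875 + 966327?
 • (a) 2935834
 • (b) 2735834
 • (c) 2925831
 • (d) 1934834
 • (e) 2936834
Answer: a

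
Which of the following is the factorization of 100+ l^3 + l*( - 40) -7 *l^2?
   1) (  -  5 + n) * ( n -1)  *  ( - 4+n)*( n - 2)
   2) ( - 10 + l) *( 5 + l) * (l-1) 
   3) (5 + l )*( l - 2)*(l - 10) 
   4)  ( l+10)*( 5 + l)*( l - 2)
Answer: 3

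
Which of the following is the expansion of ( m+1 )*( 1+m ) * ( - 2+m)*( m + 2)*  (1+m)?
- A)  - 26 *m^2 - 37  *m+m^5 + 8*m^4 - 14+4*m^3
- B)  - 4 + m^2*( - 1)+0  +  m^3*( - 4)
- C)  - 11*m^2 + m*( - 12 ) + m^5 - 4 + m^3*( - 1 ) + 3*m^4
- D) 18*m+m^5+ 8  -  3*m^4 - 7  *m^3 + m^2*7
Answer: C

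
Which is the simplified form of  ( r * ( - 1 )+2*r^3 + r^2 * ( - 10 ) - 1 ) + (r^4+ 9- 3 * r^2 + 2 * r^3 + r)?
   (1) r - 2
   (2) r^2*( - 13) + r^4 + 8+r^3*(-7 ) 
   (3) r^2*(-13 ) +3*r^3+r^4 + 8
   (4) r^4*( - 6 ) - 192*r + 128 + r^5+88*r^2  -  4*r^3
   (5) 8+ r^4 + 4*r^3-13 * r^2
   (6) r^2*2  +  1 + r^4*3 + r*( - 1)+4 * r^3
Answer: 5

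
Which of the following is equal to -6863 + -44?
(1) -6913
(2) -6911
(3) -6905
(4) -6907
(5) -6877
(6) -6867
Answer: 4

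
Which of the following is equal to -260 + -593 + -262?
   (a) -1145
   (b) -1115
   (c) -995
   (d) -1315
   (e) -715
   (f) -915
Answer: b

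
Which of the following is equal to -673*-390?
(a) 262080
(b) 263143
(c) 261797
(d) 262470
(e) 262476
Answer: d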